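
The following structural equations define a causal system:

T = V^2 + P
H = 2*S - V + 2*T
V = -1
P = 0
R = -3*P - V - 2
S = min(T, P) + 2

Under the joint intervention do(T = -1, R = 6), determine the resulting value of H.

The joint intervention fixes T = -1, R = 6, removing each variable's own equation.
S = min(T, P) + 2  [with T=-1, P=0]  = 1
H = 2*S - V + 2*T  [with S=1, V=-1, T=-1]  = 1

1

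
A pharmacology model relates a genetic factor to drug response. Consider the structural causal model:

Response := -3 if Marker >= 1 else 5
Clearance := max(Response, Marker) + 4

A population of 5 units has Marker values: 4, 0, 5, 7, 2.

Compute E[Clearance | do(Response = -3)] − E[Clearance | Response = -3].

-0.9

The intervention sets Response=-3 in all 5 units regardless of Marker. Recomputing Clearance per unit gives 8, 4, 9, 11, 6; average 7.6.
E[Clearance|Response=-3] averages over only the 4 units with Response=-3 (Marker = 4, 5, 7, 2): Clearance = 8, 9, 11, 6, mean 8.5.
Difference = 7.6 − 8.5 = -0.9.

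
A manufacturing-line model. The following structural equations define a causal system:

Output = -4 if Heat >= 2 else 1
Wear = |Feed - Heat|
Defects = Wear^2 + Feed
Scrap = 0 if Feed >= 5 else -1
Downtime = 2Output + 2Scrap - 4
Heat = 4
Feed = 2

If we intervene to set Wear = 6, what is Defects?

The intervention breaks the incoming arrows to Wear: Wear = |Feed - Heat| no longer applies, and Wear = 6.
Defects = Wear^2 + Feed  [with Wear=6, Feed=2]  = 38

38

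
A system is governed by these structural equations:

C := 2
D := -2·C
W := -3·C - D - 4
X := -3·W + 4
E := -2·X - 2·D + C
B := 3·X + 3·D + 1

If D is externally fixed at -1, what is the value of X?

Under do(D=-1), the mechanism D := -2·C is discarded; D is fixed at -1.
W = -3·C - D - 4  [with C=2, D=-1]  = -9
X = -3·W + 4  [with W=-9]  = 31

31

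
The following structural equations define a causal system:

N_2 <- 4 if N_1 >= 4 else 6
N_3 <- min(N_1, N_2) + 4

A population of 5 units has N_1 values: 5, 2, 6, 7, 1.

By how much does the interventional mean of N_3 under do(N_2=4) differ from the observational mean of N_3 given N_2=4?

-1

Every unit gets N_2=4 under the intervention. N_3 values become 8, 6, 8, 8, 5; E[N_3|do(N_2=4)] = 7.
Conditioning on N_2=4 selects the 3 unit(s) with N_1 ∈ {5, 6, 7}. Their N_3 values: 8, 8, 8. Mean = 8.
Difference = 7 − 8 = -1.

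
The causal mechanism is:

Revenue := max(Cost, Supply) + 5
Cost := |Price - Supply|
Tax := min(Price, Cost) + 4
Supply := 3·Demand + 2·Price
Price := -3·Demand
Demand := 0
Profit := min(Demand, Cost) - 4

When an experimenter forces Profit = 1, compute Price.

0

Under do(Profit=1), the mechanism Profit := min(Demand, Cost) - 4 is discarded; Profit is fixed at 1.
Price is not downstream of the intervention, so its value is determined by the original equations.
Price = -3·Demand  [with Demand=0]  = 0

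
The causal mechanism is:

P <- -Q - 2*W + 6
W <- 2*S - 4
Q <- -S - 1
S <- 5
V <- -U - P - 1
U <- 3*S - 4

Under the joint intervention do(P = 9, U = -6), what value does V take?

-4

The joint intervention fixes P = 9, U = -6, removing each variable's own equation.
V = -U - P - 1  [with U=-6, P=9]  = -4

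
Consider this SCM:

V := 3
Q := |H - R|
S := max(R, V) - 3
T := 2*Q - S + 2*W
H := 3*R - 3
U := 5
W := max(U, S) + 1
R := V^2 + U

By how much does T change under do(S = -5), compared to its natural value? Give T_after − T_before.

4

do(S=-5) replaces the equation S := max(R, V) - 3 with the constant S = -5.
R = V^2 + U  [with V=3, U=5]  = 14
H = 3*R - 3  [with R=14]  = 39
Q = |H - R|  [with H=39, R=14]  = 25
W = max(U, S) + 1  [with U=5, S=-5]  = 6
T = 2*Q - S + 2*W  [with Q=25, S=-5, W=6]  = 67
Without intervention: R = V^2 + U  [with V=3, U=5]  = 14; S = max(R, V) - 3  [with R=14, V=3]  = 11; H = 3*R - 3  [with R=14]  = 39; Q = |H - R|  [with H=39, R=14]  = 25; W = max(U, S) + 1  [with U=5, S=11]  = 12; T = 2*Q - S + 2*W  [with Q=25, S=11, W=12]  = 63.
Change = 67 − 63 = 4.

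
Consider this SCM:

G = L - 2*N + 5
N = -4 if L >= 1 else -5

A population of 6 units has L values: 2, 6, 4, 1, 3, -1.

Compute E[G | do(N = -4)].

15.5

The intervention sets N=-4 in all 6 units regardless of L. Recomputing G per unit gives 15, 19, 17, 14, 16, 12; average 15.5.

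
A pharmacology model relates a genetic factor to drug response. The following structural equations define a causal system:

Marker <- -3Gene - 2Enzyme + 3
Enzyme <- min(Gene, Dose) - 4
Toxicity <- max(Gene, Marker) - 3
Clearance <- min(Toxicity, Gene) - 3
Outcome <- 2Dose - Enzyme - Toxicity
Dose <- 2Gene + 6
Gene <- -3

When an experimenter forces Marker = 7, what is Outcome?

3

The intervention breaks the incoming arrows to Marker: Marker <- -3Gene - 2Enzyme + 3 no longer applies, and Marker = 7.
Dose = 2Gene + 6  [with Gene=-3]  = 0
Enzyme = min(Gene, Dose) - 4  [with Gene=-3, Dose=0]  = -7
Toxicity = max(Gene, Marker) - 3  [with Gene=-3, Marker=7]  = 4
Outcome = 2Dose - Enzyme - Toxicity  [with Dose=0, Enzyme=-7, Toxicity=4]  = 3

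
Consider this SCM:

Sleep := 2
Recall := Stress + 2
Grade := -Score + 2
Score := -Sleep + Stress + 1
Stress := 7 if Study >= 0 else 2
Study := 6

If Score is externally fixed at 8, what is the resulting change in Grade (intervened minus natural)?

-2

Under do(Score=8), the mechanism Score := -Sleep + Stress + 1 is discarded; Score is fixed at 8.
Grade = -Score + 2  [with Score=8]  = -6
Without intervention: Stress = 7 if Study >= 0 else 2  [with Study=6]  = 7; Score = -Sleep + Stress + 1  [with Sleep=2, Stress=7]  = 6; Grade = -Score + 2  [with Score=6]  = -4.
Change = -6 − (-4) = -2.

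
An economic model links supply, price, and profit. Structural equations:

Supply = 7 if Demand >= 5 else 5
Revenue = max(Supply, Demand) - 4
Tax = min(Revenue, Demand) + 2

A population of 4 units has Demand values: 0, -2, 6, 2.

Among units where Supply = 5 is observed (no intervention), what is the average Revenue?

E[Revenue|Supply=5] averages over only the 3 units with Supply=5 (Demand = 0, -2, 2): Revenue = 1, 1, 1, mean 1.

1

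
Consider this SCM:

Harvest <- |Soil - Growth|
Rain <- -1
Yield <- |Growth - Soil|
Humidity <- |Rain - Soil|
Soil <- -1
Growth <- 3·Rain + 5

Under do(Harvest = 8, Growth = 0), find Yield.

1

Under do(Harvest = 8, Growth = 0), each intervened variable's structural equation is replaced by its fixed value.
Yield = |Growth - Soil|  [with Growth=0, Soil=-1]  = 1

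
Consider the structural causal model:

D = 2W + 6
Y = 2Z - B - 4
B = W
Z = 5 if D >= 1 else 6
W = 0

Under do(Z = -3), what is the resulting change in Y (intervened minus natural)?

Intervening sets Z = -3 and removes its equation (Z = 5 if D >= 1 else 6).
B = W  [with W=0]  = 0
Y = 2Z - B - 4  [with Z=-3, B=0]  = -10
Without intervention: B = W  [with W=0]  = 0; D = 2W + 6  [with W=0]  = 6; Z = 5 if D >= 1 else 6  [with D=6]  = 5; Y = 2Z - B - 4  [with Z=5, B=0]  = 6.
Change = -10 − 6 = -16.

-16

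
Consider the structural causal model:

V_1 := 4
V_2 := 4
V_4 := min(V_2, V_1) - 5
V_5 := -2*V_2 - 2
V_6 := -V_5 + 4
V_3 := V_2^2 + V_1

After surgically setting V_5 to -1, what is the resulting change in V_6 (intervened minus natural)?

The intervention breaks the incoming arrows to V_5: V_5 := -2*V_2 - 2 no longer applies, and V_5 = -1.
V_6 = -V_5 + 4  [with V_5=-1]  = 5
Without intervention: V_5 = -2*V_2 - 2  [with V_2=4]  = -10; V_6 = -V_5 + 4  [with V_5=-10]  = 14.
Change = 5 − 14 = -9.

-9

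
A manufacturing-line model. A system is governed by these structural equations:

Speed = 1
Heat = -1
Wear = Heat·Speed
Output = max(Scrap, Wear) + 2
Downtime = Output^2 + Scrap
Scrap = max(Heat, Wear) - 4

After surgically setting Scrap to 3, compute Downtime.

Under do(Scrap=3), the mechanism Scrap = max(Heat, Wear) - 4 is discarded; Scrap is fixed at 3.
Wear = Heat·Speed  [with Heat=-1, Speed=1]  = -1
Output = max(Scrap, Wear) + 2  [with Scrap=3, Wear=-1]  = 5
Downtime = Output^2 + Scrap  [with Output=5, Scrap=3]  = 28

28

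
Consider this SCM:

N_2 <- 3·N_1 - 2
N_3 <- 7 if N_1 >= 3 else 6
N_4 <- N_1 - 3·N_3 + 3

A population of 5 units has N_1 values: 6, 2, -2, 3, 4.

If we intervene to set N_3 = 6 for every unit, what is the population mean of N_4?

Every unit gets N_3=6 under the intervention. N_4 values become -9, -13, -17, -12, -11; E[N_4|do(N_3=6)] = -12.4.

-12.4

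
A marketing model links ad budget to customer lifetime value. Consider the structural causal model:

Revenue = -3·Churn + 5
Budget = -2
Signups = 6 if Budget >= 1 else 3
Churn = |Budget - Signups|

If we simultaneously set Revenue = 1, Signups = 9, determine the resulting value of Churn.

11

Setting Revenue = 1, Signups = 9 by intervention discards those variables' equations.
Churn = |Budget - Signups|  [with Budget=-2, Signups=9]  = 11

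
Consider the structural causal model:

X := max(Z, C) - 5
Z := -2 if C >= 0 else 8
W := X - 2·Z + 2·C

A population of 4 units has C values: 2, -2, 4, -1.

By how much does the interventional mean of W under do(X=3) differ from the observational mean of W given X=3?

do(X=3) breaks X's dependence on C. With X=3 fixed, W across the units is 11, -17, 15, -15, mean -1.5.
Conditioning on X=3 selects the 2 unit(s) with C ∈ {-2, -1}. Their W values: -17, -15. Mean = -16.
Difference = -1.5 − (-16) = 14.5.

14.5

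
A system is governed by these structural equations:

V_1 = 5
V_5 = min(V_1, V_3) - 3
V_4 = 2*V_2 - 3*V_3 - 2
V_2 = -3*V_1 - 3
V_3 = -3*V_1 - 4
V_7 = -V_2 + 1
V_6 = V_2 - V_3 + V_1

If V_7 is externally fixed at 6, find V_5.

The intervention breaks the incoming arrows to V_7: V_7 = -V_2 + 1 no longer applies, and V_7 = 6.
V_5 is not downstream of the intervention, so its value is determined by the original equations.
V_3 = -3*V_1 - 4  [with V_1=5]  = -19
V_5 = min(V_1, V_3) - 3  [with V_1=5, V_3=-19]  = -22

-22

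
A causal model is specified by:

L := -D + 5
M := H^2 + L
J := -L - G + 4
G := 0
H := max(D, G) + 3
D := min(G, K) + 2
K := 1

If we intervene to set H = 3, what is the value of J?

1

The intervention breaks the incoming arrows to H: H := max(D, G) + 3 no longer applies, and H = 3.
No directed path runs from H to J, so J keeps its natural value.
D = min(G, K) + 2  [with G=0, K=1]  = 2
L = -D + 5  [with D=2]  = 3
J = -L - G + 4  [with L=3, G=0]  = 1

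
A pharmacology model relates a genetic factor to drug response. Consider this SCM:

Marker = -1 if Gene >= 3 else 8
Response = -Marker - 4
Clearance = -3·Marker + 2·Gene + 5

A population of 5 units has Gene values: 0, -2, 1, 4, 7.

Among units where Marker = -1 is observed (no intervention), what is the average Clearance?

19

E[Clearance|Marker=-1] averages over only the 2 units with Marker=-1 (Gene = 4, 7): Clearance = 16, 22, mean 19.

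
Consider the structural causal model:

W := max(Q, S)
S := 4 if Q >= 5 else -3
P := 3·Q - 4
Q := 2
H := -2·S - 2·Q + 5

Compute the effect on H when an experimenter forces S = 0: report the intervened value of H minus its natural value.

Under do(S=0), the mechanism S := 4 if Q >= 5 else -3 is discarded; S is fixed at 0.
H = -2·S - 2·Q + 5  [with S=0, Q=2]  = 1
Without intervention: S = 4 if Q >= 5 else -3  [with Q=2]  = -3; H = -2·S - 2·Q + 5  [with S=-3, Q=2]  = 7.
Change = 1 − 7 = -6.

-6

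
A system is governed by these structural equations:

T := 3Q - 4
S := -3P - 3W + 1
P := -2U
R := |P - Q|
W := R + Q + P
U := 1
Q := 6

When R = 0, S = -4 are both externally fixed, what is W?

Under do(R = 0, S = -4), each intervened variable's structural equation is replaced by its fixed value.
P = -2U  [with U=1]  = -2
W = R + Q + P  [with R=0, Q=6, P=-2]  = 4

4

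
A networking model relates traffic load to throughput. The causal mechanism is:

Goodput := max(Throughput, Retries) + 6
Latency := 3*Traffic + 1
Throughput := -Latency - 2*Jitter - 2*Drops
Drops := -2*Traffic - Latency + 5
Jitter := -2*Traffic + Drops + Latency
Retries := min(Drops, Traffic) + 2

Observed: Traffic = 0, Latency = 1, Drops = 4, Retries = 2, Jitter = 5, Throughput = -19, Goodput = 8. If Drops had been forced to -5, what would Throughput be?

17

The intervention breaks the incoming arrows to Drops: Drops := -2*Traffic - Latency + 5 no longer applies, and Drops = -5.
Latency = 3*Traffic + 1  [with Traffic=0]  = 1
Jitter = -2*Traffic + Drops + Latency  [with Traffic=0, Drops=-5, Latency=1]  = -4
Throughput = -Latency - 2*Jitter - 2*Drops  [with Latency=1, Jitter=-4, Drops=-5]  = 17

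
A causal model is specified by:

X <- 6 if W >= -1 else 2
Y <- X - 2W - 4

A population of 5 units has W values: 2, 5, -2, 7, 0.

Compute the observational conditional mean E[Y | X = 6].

Observing X=6 restricts to units where X's equation naturally yields 6: W ∈ {2, 5, 7, 0}. In that subpopulation Y = -2, -8, -12, 2, mean -5.

-5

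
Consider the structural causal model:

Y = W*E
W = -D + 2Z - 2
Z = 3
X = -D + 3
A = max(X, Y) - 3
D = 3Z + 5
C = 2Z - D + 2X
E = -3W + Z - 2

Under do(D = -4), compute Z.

3

Under do(D=-4), the mechanism D = 3Z + 5 is discarded; D is fixed at -4.
Z is not downstream of the intervention, so its value is determined by the original equations.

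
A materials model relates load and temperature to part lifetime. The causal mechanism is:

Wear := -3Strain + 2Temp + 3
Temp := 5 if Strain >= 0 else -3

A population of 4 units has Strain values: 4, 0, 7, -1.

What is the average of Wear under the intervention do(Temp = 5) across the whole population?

5.5

do(Temp=5) breaks Temp's dependence on Strain. With Temp=5 fixed, Wear across the units is 1, 13, -8, 16, mean 5.5.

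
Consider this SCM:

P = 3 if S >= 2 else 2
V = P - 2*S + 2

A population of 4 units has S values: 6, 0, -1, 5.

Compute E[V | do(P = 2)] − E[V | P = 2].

Under do(P=2), P's equation is replaced by P=2 for every unit. Per-unit V: -8, 4, 6, -6. Mean = -1.
E[V|P=2] averages over only the 2 units with P=2 (S = 0, -1): V = 4, 6, mean 5.
Difference = -1 − 5 = -6.

-6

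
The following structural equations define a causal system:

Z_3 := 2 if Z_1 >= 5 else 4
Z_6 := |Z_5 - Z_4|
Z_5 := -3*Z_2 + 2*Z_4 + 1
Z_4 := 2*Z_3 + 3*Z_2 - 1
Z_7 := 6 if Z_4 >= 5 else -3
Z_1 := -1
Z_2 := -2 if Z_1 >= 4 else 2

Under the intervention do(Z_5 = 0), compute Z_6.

The intervention breaks the incoming arrows to Z_5: Z_5 := -3*Z_2 + 2*Z_4 + 1 no longer applies, and Z_5 = 0.
Z_2 = -2 if Z_1 >= 4 else 2  [with Z_1=-1]  = 2
Z_3 = 2 if Z_1 >= 5 else 4  [with Z_1=-1]  = 4
Z_4 = 2*Z_3 + 3*Z_2 - 1  [with Z_3=4, Z_2=2]  = 13
Z_6 = |Z_5 - Z_4|  [with Z_5=0, Z_4=13]  = 13

13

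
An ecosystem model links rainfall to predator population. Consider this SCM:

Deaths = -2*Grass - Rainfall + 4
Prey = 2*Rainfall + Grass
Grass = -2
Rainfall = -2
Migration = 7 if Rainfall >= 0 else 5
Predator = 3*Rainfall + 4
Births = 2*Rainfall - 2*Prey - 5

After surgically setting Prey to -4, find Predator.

-2

The intervention breaks the incoming arrows to Prey: Prey = 2*Rainfall + Grass no longer applies, and Prey = -4.
Predator is not downstream of the intervention, so its value is determined by the original equations.
Predator = 3*Rainfall + 4  [with Rainfall=-2]  = -2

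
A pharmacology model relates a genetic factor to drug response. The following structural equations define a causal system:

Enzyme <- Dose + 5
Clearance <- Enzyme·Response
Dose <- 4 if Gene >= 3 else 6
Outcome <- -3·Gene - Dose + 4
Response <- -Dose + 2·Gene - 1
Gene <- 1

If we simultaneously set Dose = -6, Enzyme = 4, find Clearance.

28

Under do(Dose = -6, Enzyme = 4), each intervened variable's structural equation is replaced by its fixed value.
Response = -Dose + 2·Gene - 1  [with Dose=-6, Gene=1]  = 7
Clearance = Enzyme·Response  [with Enzyme=4, Response=7]  = 28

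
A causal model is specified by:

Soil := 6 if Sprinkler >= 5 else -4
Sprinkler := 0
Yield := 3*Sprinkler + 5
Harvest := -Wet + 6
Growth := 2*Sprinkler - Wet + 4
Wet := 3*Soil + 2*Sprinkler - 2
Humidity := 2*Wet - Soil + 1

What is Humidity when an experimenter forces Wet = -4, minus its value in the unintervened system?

20

do(Wet=-4) replaces the equation Wet := 3*Soil + 2*Sprinkler - 2 with the constant Wet = -4.
Soil = 6 if Sprinkler >= 5 else -4  [with Sprinkler=0]  = -4
Humidity = 2*Wet - Soil + 1  [with Wet=-4, Soil=-4]  = -3
Without intervention: Soil = 6 if Sprinkler >= 5 else -4  [with Sprinkler=0]  = -4; Wet = 3*Soil + 2*Sprinkler - 2  [with Soil=-4, Sprinkler=0]  = -14; Humidity = 2*Wet - Soil + 1  [with Wet=-14, Soil=-4]  = -23.
Change = -3 − (-23) = 20.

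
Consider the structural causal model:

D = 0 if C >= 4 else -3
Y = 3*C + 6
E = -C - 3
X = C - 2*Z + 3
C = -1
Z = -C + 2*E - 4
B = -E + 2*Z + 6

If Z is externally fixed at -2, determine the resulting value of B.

Under do(Z=-2), the mechanism Z = -C + 2*E - 4 is discarded; Z is fixed at -2.
E = -C - 3  [with C=-1]  = -2
B = -E + 2*Z + 6  [with E=-2, Z=-2]  = 4

4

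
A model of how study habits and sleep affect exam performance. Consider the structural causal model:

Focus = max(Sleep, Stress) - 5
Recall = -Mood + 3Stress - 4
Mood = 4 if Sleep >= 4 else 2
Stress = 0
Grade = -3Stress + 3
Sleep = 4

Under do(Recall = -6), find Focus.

-1

do(Recall=-6) replaces the equation Recall = -Mood + 3Stress - 4 with the constant Recall = -6.
Focus is not downstream of the intervention, so its value is determined by the original equations.
Focus = max(Sleep, Stress) - 5  [with Sleep=4, Stress=0]  = -1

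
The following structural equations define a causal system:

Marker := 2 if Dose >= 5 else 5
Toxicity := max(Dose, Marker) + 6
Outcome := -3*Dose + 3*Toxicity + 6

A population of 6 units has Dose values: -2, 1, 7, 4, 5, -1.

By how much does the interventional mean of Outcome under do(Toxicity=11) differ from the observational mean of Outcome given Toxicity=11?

The intervention sets Toxicity=11 in all 6 units regardless of Dose. Recomputing Outcome per unit gives 45, 36, 18, 27, 24, 42; average 32.
E[Outcome|Toxicity=11] averages over only the 5 units with Toxicity=11 (Dose = -2, 1, 4, 5, -1): Outcome = 45, 36, 27, 24, 42, mean 34.8.
Difference = 32 − 34.8 = -2.8.

-2.8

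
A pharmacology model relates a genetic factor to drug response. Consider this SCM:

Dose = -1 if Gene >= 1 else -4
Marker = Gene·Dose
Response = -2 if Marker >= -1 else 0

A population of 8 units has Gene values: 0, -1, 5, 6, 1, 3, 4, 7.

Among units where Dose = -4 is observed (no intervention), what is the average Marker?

E[Marker|Dose=-4] averages over only the 2 units with Dose=-4 (Gene = 0, -1): Marker = 0, 4, mean 2.

2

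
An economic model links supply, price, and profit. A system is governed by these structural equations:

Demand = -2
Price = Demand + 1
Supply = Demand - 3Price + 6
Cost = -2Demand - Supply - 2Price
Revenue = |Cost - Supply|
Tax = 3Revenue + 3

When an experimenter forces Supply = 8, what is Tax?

The intervention breaks the incoming arrows to Supply: Supply = Demand - 3Price + 6 no longer applies, and Supply = 8.
Price = Demand + 1  [with Demand=-2]  = -1
Cost = -2Demand - Supply - 2Price  [with Demand=-2, Supply=8, Price=-1]  = -2
Revenue = |Cost - Supply|  [with Cost=-2, Supply=8]  = 10
Tax = 3Revenue + 3  [with Revenue=10]  = 33

33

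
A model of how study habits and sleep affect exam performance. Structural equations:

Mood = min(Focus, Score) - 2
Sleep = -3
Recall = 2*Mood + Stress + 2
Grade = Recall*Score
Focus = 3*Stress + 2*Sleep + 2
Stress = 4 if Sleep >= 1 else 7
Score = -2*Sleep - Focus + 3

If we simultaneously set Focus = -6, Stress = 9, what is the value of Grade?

The joint intervention fixes Focus = -6, Stress = 9, removing each variable's own equation.
Score = -2*Sleep - Focus + 3  [with Sleep=-3, Focus=-6]  = 15
Mood = min(Focus, Score) - 2  [with Focus=-6, Score=15]  = -8
Recall = 2*Mood + Stress + 2  [with Mood=-8, Stress=9]  = -5
Grade = Recall*Score  [with Recall=-5, Score=15]  = -75

-75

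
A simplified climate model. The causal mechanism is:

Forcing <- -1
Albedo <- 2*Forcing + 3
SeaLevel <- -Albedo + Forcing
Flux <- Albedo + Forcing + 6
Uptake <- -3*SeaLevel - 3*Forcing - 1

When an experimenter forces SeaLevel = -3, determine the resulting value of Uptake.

do(SeaLevel=-3) replaces the equation SeaLevel <- -Albedo + Forcing with the constant SeaLevel = -3.
Uptake = -3*SeaLevel - 3*Forcing - 1  [with SeaLevel=-3, Forcing=-1]  = 11

11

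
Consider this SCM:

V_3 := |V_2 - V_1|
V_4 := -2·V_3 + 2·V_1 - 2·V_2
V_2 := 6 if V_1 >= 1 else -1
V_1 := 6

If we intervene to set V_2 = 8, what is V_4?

Under do(V_2=8), the mechanism V_2 := 6 if V_1 >= 1 else -1 is discarded; V_2 is fixed at 8.
V_3 = |V_2 - V_1|  [with V_2=8, V_1=6]  = 2
V_4 = -2·V_3 + 2·V_1 - 2·V_2  [with V_3=2, V_1=6, V_2=8]  = -8

-8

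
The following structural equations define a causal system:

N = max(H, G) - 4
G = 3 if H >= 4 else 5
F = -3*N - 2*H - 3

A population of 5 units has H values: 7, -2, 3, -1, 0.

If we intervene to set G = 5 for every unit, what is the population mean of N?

1.4

Every unit gets G=5 under the intervention. N values become 3, 1, 1, 1, 1; E[N|do(G=5)] = 1.4.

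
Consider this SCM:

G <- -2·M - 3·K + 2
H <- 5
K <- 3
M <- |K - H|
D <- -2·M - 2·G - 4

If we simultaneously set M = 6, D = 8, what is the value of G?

The joint intervention fixes M = 6, D = 8, removing each variable's own equation.
G = -2·M - 3·K + 2  [with M=6, K=3]  = -19

-19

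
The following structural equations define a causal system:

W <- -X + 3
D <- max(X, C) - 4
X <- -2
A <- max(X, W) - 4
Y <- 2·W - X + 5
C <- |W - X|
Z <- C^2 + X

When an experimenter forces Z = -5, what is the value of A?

1

The intervention breaks the incoming arrows to Z: Z <- C^2 + X no longer applies, and Z = -5.
A is not downstream of the intervention, so its value is determined by the original equations.
W = -X + 3  [with X=-2]  = 5
A = max(X, W) - 4  [with X=-2, W=5]  = 1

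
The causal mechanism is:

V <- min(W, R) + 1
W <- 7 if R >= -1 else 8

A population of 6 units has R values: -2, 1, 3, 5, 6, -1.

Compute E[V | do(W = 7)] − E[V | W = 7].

Under do(W=7), W's equation is replaced by W=7 for every unit. Per-unit V: -1, 2, 4, 6, 7, 0. Mean = 3.
Conditioning on W=7 selects the 5 unit(s) with R ∈ {1, 3, 5, 6, -1}. Their V values: 2, 4, 6, 7, 0. Mean = 3.8.
Difference = 3 − 3.8 = -0.8.

-0.8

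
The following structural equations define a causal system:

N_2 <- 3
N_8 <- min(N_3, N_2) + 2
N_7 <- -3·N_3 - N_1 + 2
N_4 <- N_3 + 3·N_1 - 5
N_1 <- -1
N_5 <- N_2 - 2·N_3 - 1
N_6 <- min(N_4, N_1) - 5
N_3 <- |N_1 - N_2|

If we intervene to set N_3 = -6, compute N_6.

The intervention breaks the incoming arrows to N_3: N_3 <- |N_1 - N_2| no longer applies, and N_3 = -6.
N_4 = N_3 + 3·N_1 - 5  [with N_3=-6, N_1=-1]  = -14
N_6 = min(N_4, N_1) - 5  [with N_4=-14, N_1=-1]  = -19

-19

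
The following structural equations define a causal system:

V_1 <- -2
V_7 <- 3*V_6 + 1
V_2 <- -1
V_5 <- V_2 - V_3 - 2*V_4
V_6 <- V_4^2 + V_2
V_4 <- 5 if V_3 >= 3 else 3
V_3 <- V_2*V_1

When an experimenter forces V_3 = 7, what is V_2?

Under do(V_3=7), the mechanism V_3 <- V_2*V_1 is discarded; V_3 is fixed at 7.
Since V_2 is not a descendant of the intervened variable, it is unaffected.

-1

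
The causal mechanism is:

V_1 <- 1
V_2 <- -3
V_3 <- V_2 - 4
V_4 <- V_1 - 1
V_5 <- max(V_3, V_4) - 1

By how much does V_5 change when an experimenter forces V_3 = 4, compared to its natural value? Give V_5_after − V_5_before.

4

do(V_3=4) replaces the equation V_3 <- V_2 - 4 with the constant V_3 = 4.
V_4 = V_1 - 1  [with V_1=1]  = 0
V_5 = max(V_3, V_4) - 1  [with V_3=4, V_4=0]  = 3
Without intervention: V_3 = V_2 - 4  [with V_2=-3]  = -7; V_4 = V_1 - 1  [with V_1=1]  = 0; V_5 = max(V_3, V_4) - 1  [with V_3=-7, V_4=0]  = -1.
Change = 3 − (-1) = 4.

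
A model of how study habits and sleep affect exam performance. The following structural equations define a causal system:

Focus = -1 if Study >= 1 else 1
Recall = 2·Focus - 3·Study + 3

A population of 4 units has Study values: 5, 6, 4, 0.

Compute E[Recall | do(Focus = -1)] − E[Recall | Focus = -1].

Every unit gets Focus=-1 under the intervention. Recall values become -14, -17, -11, 1; E[Recall|do(Focus=-1)] = -10.25.
Conditioning on Focus=-1 selects the 3 unit(s) with Study ∈ {5, 6, 4}. Their Recall values: -14, -17, -11. Mean = -14.
Difference = -10.25 − (-14) = 3.75.

3.75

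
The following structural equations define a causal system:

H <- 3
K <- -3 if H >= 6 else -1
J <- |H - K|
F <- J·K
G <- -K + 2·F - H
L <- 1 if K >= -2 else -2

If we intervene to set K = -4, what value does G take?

-55

do(K=-4) replaces the equation K <- -3 if H >= 6 else -1 with the constant K = -4.
J = |H - K|  [with H=3, K=-4]  = 7
F = J·K  [with J=7, K=-4]  = -28
G = -K + 2·F - H  [with K=-4, F=-28, H=3]  = -55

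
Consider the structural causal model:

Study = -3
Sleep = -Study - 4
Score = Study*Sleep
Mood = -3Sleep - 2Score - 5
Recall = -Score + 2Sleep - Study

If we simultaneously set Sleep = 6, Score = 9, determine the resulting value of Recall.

Under do(Sleep = 6, Score = 9), each intervened variable's structural equation is replaced by its fixed value.
Recall = -Score + 2Sleep - Study  [with Score=9, Sleep=6, Study=-3]  = 6

6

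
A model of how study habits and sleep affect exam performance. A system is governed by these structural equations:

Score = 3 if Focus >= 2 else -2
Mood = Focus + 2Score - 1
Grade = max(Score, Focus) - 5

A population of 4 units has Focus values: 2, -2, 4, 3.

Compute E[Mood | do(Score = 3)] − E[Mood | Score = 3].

-1.25

Under do(Score=3), Score's equation is replaced by Score=3 for every unit. Per-unit Mood: 7, 3, 9, 8. Mean = 6.75.
Conditioning on Score=3 selects the 3 unit(s) with Focus ∈ {2, 4, 3}. Their Mood values: 7, 9, 8. Mean = 8.
Difference = 6.75 − 8 = -1.25.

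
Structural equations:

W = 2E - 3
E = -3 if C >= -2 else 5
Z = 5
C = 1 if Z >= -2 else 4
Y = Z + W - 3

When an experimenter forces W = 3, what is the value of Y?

5

Intervening sets W = 3 and removes its equation (W = 2E - 3).
Y = Z + W - 3  [with Z=5, W=3]  = 5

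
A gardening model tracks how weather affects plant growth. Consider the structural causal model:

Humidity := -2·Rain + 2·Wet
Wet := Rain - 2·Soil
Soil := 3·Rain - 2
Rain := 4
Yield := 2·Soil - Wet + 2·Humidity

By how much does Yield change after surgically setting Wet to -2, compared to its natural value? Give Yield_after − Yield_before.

do(Wet=-2) replaces the equation Wet := Rain - 2·Soil with the constant Wet = -2.
Soil = 3·Rain - 2  [with Rain=4]  = 10
Humidity = -2·Rain + 2·Wet  [with Rain=4, Wet=-2]  = -12
Yield = 2·Soil - Wet + 2·Humidity  [with Soil=10, Wet=-2, Humidity=-12]  = -2
Without intervention: Soil = 3·Rain - 2  [with Rain=4]  = 10; Wet = Rain - 2·Soil  [with Rain=4, Soil=10]  = -16; Humidity = -2·Rain + 2·Wet  [with Rain=4, Wet=-16]  = -40; Yield = 2·Soil - Wet + 2·Humidity  [with Soil=10, Wet=-16, Humidity=-40]  = -44.
Change = -2 − (-44) = 42.

42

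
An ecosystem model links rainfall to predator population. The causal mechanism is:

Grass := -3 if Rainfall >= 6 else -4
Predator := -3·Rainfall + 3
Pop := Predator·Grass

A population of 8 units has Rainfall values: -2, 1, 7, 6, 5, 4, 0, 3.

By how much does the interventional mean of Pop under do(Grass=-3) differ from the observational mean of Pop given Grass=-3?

-31.5

do(Grass=-3) breaks Grass's dependence on Rainfall. With Grass=-3 fixed, Pop across the units is -27, 0, 54, 45, 36, 27, -9, 18, mean 18.
Observing Grass=-3 restricts to units where Grass's equation naturally yields -3: Rainfall ∈ {7, 6}. In that subpopulation Pop = 54, 45, mean 49.5.
Difference = 18 − 49.5 = -31.5.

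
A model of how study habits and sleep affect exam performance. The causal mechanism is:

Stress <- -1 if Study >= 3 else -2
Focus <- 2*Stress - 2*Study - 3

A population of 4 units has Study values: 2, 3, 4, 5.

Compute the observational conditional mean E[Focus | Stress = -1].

-13

Observing Stress=-1 restricts to units where Stress's equation naturally yields -1: Study ∈ {3, 4, 5}. In that subpopulation Focus = -11, -13, -15, mean -13.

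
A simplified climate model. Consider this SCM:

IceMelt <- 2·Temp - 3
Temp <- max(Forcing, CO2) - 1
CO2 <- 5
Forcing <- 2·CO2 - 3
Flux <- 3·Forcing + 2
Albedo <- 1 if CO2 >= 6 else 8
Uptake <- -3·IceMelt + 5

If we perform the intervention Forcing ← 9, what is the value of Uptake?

Under do(Forcing=9), the mechanism Forcing <- 2·CO2 - 3 is discarded; Forcing is fixed at 9.
Temp = max(Forcing, CO2) - 1  [with Forcing=9, CO2=5]  = 8
IceMelt = 2·Temp - 3  [with Temp=8]  = 13
Uptake = -3·IceMelt + 5  [with IceMelt=13]  = -34

-34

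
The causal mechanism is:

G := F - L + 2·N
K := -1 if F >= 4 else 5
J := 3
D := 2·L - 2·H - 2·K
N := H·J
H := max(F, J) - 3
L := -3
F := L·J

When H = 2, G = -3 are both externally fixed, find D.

Setting H = 2, G = -3 by intervention discards those variables' equations.
F = L·J  [with L=-3, J=3]  = -9
K = -1 if F >= 4 else 5  [with F=-9]  = 5
D = 2·L - 2·H - 2·K  [with L=-3, H=2, K=5]  = -20

-20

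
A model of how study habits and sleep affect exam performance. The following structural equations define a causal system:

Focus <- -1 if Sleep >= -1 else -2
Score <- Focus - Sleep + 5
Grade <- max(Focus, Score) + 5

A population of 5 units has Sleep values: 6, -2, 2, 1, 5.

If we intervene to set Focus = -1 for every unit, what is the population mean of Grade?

The intervention sets Focus=-1 in all 5 units regardless of Sleep. Recomputing Grade per unit gives 4, 11, 7, 8, 4; average 6.8.

6.8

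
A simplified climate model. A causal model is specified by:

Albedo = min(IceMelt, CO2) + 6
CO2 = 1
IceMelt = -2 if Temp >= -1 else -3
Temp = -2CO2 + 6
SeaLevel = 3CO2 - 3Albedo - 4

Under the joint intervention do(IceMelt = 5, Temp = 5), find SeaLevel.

-22

Setting IceMelt = 5, Temp = 5 by intervention discards those variables' equations.
Albedo = min(IceMelt, CO2) + 6  [with IceMelt=5, CO2=1]  = 7
SeaLevel = 3CO2 - 3Albedo - 4  [with CO2=1, Albedo=7]  = -22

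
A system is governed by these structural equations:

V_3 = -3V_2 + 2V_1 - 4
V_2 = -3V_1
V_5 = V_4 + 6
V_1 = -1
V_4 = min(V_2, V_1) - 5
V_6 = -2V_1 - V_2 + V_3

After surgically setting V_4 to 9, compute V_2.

3

The intervention breaks the incoming arrows to V_4: V_4 = min(V_2, V_1) - 5 no longer applies, and V_4 = 9.
Since V_2 is not a descendant of the intervened variable, it is unaffected.
V_2 = -3V_1  [with V_1=-1]  = 3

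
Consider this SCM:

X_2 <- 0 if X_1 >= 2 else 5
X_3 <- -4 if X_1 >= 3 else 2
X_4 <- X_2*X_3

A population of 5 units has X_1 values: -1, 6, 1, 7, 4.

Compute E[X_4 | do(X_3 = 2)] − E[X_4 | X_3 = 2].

-6

Under do(X_3=2), X_3's equation is replaced by X_3=2 for every unit. Per-unit X_4: 10, 0, 10, 0, 0. Mean = 4.
E[X_4|X_3=2] averages over only the 2 units with X_3=2 (X_1 = -1, 1): X_4 = 10, 10, mean 10.
Difference = 4 − 10 = -6.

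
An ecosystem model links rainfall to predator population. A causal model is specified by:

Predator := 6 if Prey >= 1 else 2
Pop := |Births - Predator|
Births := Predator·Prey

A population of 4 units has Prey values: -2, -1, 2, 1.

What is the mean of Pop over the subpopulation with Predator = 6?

Conditioning on Predator=6 selects the 2 unit(s) with Prey ∈ {2, 1}. Their Pop values: 6, 0. Mean = 3.

3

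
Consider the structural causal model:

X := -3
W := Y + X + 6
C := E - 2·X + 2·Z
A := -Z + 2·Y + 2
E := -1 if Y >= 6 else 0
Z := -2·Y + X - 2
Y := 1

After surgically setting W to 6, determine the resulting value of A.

Under do(W=6), the mechanism W := Y + X + 6 is discarded; W is fixed at 6.
Since A is not a descendant of the intervened variable, it is unaffected.
Z = -2·Y + X - 2  [with Y=1, X=-3]  = -7
A = -Z + 2·Y + 2  [with Z=-7, Y=1]  = 11

11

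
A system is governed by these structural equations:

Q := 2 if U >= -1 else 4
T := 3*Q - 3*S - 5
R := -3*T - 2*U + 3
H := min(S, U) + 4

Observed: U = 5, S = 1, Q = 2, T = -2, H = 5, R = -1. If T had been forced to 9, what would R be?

-34

Under do(T=9), the mechanism T := 3*Q - 3*S - 5 is discarded; T is fixed at 9.
R = -3*T - 2*U + 3  [with T=9, U=5]  = -34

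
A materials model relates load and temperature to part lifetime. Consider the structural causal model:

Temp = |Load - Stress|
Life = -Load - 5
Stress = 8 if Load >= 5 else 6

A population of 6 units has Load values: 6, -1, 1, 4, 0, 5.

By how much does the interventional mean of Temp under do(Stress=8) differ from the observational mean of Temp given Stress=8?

Every unit gets Stress=8 under the intervention. Temp values become 2, 9, 7, 4, 8, 3; E[Temp|do(Stress=8)] = 5.5.
E[Temp|Stress=8] averages over only the 2 units with Stress=8 (Load = 6, 5): Temp = 2, 3, mean 2.5.
Difference = 5.5 − 2.5 = 3.

3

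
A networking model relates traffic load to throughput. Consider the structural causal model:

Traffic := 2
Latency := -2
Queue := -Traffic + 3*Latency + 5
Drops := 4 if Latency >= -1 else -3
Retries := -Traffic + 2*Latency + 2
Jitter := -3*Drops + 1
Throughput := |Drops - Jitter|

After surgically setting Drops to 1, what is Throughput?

3

The intervention breaks the incoming arrows to Drops: Drops := 4 if Latency >= -1 else -3 no longer applies, and Drops = 1.
Jitter = -3*Drops + 1  [with Drops=1]  = -2
Throughput = |Drops - Jitter|  [with Drops=1, Jitter=-2]  = 3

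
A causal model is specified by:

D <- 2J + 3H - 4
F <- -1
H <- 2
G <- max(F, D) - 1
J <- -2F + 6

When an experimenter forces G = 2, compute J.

8

do(G=2) replaces the equation G <- max(F, D) - 1 with the constant G = 2.
J is not downstream of the intervention, so its value is determined by the original equations.
J = -2F + 6  [with F=-1]  = 8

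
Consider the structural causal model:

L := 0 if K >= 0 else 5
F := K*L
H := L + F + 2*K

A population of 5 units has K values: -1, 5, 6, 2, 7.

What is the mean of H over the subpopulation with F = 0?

Observing F=0 restricts to units where F's equation naturally yields 0: K ∈ {5, 6, 2, 7}. In that subpopulation H = 10, 12, 4, 14, mean 10.

10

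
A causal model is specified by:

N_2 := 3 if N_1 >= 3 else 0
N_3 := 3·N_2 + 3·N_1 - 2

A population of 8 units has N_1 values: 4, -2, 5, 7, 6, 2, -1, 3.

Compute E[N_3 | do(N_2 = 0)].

7

The intervention sets N_2=0 in all 8 units regardless of N_1. Recomputing N_3 per unit gives 10, -8, 13, 19, 16, 4, -5, 7; average 7.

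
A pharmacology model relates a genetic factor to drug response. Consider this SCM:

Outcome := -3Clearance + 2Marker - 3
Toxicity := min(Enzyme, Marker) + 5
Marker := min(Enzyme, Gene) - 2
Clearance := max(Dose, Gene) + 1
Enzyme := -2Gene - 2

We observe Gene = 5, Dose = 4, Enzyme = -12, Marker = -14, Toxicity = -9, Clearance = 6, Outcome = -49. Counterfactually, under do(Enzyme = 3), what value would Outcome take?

The intervention breaks the incoming arrows to Enzyme: Enzyme := -2Gene - 2 no longer applies, and Enzyme = 3.
Marker = min(Enzyme, Gene) - 2  [with Enzyme=3, Gene=5]  = 1
Clearance = max(Dose, Gene) + 1  [with Dose=4, Gene=5]  = 6
Outcome = -3Clearance + 2Marker - 3  [with Clearance=6, Marker=1]  = -19

-19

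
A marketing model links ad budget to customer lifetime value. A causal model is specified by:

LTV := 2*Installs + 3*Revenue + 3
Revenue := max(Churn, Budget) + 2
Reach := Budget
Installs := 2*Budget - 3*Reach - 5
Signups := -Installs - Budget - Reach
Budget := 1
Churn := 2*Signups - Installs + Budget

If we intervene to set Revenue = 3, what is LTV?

0

Intervening sets Revenue = 3 and removes its equation (Revenue := max(Churn, Budget) + 2).
Reach = Budget  [with Budget=1]  = 1
Installs = 2*Budget - 3*Reach - 5  [with Budget=1, Reach=1]  = -6
LTV = 2*Installs + 3*Revenue + 3  [with Installs=-6, Revenue=3]  = 0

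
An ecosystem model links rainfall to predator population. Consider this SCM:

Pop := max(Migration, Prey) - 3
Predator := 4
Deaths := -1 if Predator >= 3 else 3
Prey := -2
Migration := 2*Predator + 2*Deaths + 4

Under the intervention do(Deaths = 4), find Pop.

17

do(Deaths=4) replaces the equation Deaths := -1 if Predator >= 3 else 3 with the constant Deaths = 4.
Migration = 2*Predator + 2*Deaths + 4  [with Predator=4, Deaths=4]  = 20
Pop = max(Migration, Prey) - 3  [with Migration=20, Prey=-2]  = 17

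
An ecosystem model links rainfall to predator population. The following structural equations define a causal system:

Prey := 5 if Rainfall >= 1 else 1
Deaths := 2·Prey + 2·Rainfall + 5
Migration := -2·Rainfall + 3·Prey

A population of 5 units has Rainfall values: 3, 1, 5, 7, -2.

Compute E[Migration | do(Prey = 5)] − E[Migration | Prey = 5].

2.4

do(Prey=5) breaks Prey's dependence on Rainfall. With Prey=5 fixed, Migration across the units is 9, 13, 5, 1, 19, mean 9.4.
E[Migration|Prey=5] averages over only the 4 units with Prey=5 (Rainfall = 3, 1, 5, 7): Migration = 9, 13, 5, 1, mean 7.
Difference = 9.4 − 7 = 2.4.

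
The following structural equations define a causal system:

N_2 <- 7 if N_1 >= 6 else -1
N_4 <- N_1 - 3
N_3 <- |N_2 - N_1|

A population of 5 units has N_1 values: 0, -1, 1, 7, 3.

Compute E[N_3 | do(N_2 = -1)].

3

Under do(N_2=-1), N_2's equation is replaced by N_2=-1 for every unit. Per-unit N_3: 1, 0, 2, 8, 4. Mean = 3.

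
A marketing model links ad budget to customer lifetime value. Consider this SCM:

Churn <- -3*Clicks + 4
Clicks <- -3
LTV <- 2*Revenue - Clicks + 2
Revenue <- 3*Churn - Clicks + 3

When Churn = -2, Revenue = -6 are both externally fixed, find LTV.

-7

Setting Churn = -2, Revenue = -6 by intervention discards those variables' equations.
LTV = 2*Revenue - Clicks + 2  [with Revenue=-6, Clicks=-3]  = -7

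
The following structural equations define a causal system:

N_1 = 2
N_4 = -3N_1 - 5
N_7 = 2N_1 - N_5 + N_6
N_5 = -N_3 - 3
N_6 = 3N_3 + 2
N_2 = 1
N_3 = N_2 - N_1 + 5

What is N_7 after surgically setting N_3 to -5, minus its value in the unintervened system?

-36

The intervention breaks the incoming arrows to N_3: N_3 = N_2 - N_1 + 5 no longer applies, and N_3 = -5.
N_5 = -N_3 - 3  [with N_3=-5]  = 2
N_6 = 3N_3 + 2  [with N_3=-5]  = -13
N_7 = 2N_1 - N_5 + N_6  [with N_1=2, N_5=2, N_6=-13]  = -11
Without intervention: N_3 = N_2 - N_1 + 5  [with N_2=1, N_1=2]  = 4; N_5 = -N_3 - 3  [with N_3=4]  = -7; N_6 = 3N_3 + 2  [with N_3=4]  = 14; N_7 = 2N_1 - N_5 + N_6  [with N_1=2, N_5=-7, N_6=14]  = 25.
Change = -11 − 25 = -36.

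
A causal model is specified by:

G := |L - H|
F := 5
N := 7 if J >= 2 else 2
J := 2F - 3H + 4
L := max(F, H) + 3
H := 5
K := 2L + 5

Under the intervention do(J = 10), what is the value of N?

The intervention breaks the incoming arrows to J: J := 2F - 3H + 4 no longer applies, and J = 10.
N = 7 if J >= 2 else 2  [with J=10]  = 7

7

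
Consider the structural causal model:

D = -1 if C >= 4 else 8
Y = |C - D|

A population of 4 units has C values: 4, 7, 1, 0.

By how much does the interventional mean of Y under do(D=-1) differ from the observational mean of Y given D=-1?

The intervention sets D=-1 in all 4 units regardless of C. Recomputing Y per unit gives 5, 8, 2, 1; average 4.
Observing D=-1 restricts to units where D's equation naturally yields -1: C ∈ {4, 7}. In that subpopulation Y = 5, 8, mean 6.5.
Difference = 4 − 6.5 = -2.5.

-2.5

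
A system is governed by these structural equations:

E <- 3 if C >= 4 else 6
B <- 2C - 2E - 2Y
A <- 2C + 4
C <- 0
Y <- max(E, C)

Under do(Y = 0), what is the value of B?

The intervention breaks the incoming arrows to Y: Y <- max(E, C) no longer applies, and Y = 0.
E = 3 if C >= 4 else 6  [with C=0]  = 6
B = 2C - 2E - 2Y  [with C=0, E=6, Y=0]  = -12

-12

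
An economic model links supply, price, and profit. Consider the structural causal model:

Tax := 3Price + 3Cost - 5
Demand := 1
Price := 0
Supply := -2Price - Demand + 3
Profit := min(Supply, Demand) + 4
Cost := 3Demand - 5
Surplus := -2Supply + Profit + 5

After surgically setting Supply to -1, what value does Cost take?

-2

The intervention breaks the incoming arrows to Supply: Supply := -2Price - Demand + 3 no longer applies, and Supply = -1.
Cost is not downstream of the intervention, so its value is determined by the original equations.
Cost = 3Demand - 5  [with Demand=1]  = -2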